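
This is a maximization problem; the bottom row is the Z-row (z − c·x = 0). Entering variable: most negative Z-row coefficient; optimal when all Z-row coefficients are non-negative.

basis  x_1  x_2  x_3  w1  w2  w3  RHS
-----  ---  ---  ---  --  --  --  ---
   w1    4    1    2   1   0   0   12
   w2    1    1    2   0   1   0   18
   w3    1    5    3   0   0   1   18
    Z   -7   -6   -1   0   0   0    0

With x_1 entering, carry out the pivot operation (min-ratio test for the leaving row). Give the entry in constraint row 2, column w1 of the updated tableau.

-1/4

Ratio test on column x_1 — row 1: 12/4 = 3; row 2: 18/1 = 18; row 3: 18/1 = 18. Minimum is 3 at row 1 (w1 leaves); pivot element 4.
Divide row 1 by 4; eliminate column x_1 from the other rows.
Row 2 update in column w1: 0 − 1·(1/4) = -1/4.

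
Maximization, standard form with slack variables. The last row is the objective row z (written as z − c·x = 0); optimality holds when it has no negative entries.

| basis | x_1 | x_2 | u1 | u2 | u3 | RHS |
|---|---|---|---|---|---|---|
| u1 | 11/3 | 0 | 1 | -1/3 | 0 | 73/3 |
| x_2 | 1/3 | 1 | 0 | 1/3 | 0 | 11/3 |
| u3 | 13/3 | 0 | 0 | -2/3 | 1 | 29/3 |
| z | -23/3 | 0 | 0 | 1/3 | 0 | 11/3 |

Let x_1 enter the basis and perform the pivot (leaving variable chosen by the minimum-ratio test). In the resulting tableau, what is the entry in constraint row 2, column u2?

5/13

Ratio test on column x_1 — row 1: (73/3)/(11/3) = 73/11; row 2: (11/3)/(1/3) = 11; row 3: (29/3)/(13/3) = 29/13. Minimum is 29/13 at row 3 (u3 leaves); pivot element 13/3.
Divide row 3 by 13/3; eliminate column x_1 from the other rows.
Row 2 update in column u2: 1/3 − (1/3)·(-2/13) = 5/13.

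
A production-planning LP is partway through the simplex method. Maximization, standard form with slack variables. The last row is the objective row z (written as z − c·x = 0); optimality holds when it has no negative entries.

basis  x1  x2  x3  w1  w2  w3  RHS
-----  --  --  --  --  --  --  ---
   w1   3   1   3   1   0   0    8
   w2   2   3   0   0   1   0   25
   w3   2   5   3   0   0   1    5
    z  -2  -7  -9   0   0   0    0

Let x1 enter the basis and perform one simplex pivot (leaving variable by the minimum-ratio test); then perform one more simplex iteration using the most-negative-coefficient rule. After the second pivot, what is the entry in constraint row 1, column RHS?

3

Ratio test on column x1 — row 1: 8/3 = 8/3; row 2: 25/2 = 25/2; row 3: 5/2 = 5/2. Minimum is 5/2 at row 3 (w3 leaves); pivot element 2.
Divide row 3 by 2; eliminate column x1 from the other rows.
Second iteration: most negative z-row entry is -6 in column x3, so x3 enters.
Ratio test on column x3 — row 1: entry -3/2 ≤ 0; row 2: entry -3 ≤ 0; row 3: (5/2)/(3/2) = 5/3. Minimum is 5/3 at row 3 (x1 leaves); pivot element 3/2.
Divide row 3 by 3/2; eliminate column x3 from the other rows.
After both pivots, the entry at constraint row 1, column RHS is 3.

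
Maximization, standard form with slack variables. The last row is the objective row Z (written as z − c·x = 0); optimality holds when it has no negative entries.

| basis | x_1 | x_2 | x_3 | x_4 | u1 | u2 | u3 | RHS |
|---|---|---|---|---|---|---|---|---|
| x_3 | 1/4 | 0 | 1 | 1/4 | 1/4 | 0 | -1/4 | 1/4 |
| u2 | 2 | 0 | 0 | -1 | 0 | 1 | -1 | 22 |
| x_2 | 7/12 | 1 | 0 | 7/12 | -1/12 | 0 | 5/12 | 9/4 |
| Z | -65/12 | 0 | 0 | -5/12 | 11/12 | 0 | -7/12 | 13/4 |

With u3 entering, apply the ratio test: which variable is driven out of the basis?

x_2

Column u3 entries and ratios — x_3: -1/4 ≤ 0, skip; u2: -1 ≤ 0, skip; x_2: (9/4)/(5/12) = 27/5.
Smallest ratio is 27/5 in the row of x_2, so x_2 leaves.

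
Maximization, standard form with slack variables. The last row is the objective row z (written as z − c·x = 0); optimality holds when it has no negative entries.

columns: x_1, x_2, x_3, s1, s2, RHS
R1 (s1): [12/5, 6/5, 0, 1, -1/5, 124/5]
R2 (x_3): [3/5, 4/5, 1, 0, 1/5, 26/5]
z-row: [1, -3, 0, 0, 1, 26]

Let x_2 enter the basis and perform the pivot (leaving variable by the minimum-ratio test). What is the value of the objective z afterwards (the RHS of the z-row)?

Ratio test on column x_2 — row 1: (124/5)/(6/5) = 62/3; row 2: (26/5)/(4/5) = 13/2. Minimum is 13/2 at row 2 (x_3 leaves); pivot element 4/5.
Pivot on row 2; the z-row RHS becomes 26 − (-3)·(13/2) = 91/2.

91/2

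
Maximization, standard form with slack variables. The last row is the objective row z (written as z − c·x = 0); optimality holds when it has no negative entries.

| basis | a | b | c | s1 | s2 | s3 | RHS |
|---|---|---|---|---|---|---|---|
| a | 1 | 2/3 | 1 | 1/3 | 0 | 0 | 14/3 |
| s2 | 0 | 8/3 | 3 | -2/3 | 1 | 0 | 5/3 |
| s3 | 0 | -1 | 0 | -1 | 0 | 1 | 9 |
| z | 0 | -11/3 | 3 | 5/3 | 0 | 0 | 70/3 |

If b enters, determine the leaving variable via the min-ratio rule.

Column b entries and ratios — a: (14/3)/(2/3) = 7; s2: (5/3)/(8/3) = 5/8; s3: -1 ≤ 0, skip.
Smallest ratio is 5/8 in the row of s2, so s2 leaves.

s2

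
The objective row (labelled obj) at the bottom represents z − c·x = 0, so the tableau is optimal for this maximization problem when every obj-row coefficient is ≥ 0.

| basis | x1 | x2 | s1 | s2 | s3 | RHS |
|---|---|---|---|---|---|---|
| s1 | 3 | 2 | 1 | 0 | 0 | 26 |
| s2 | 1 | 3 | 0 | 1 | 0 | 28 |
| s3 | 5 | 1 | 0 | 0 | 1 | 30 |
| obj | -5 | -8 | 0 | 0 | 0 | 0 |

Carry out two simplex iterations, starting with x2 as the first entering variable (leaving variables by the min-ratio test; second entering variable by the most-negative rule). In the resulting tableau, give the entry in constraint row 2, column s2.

Ratio test on column x2 — row 1: 26/2 = 13; row 2: 28/3 = 28/3; row 3: 30/1 = 30. Minimum is 28/3 at row 2 (s2 leaves); pivot element 3.
Divide row 2 by 3; eliminate column x2 from the other rows.
Second iteration: most negative obj-row entry is -7/3 in column x1, so x1 enters.
Ratio test on column x1 — row 1: (22/3)/(7/3) = 22/7; row 2: (28/3)/(1/3) = 28; row 3: (62/3)/(14/3) = 31/7. Minimum is 22/7 at row 1 (s1 leaves); pivot element 7/3.
Divide row 1 by 7/3; eliminate column x1 from the other rows.
After both pivots, the entry at constraint row 2, column s2 is 3/7.

3/7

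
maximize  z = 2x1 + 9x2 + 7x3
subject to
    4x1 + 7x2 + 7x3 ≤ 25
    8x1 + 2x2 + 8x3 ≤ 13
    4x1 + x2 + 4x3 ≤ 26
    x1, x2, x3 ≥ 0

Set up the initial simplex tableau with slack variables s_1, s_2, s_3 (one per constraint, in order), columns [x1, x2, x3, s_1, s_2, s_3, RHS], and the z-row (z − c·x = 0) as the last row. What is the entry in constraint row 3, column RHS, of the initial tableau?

26

The RHS of constraint 3 is b_3 = 26.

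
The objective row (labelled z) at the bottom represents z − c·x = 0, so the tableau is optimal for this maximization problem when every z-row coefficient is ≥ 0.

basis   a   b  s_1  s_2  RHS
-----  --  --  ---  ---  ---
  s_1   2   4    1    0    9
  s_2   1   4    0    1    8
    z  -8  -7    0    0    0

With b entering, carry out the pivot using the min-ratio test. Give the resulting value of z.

Ratio test on column b — row 1: 9/4 = 9/4; row 2: 8/4 = 2. Minimum is 2 at row 2 (s_2 leaves); pivot element 4.
Pivot on row 2; the z-row RHS becomes 0 − (-7)·2 = 14.

14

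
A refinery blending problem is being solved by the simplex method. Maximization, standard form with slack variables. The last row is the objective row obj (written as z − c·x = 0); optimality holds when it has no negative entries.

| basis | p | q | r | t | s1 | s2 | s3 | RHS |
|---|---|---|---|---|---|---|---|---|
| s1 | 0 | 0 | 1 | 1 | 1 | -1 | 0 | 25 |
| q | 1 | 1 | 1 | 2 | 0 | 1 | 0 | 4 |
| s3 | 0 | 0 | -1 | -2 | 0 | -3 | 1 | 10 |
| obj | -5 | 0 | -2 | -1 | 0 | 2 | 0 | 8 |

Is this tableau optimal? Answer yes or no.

The obj-row has a negative entry -5 in column p, so it is not optimal.

no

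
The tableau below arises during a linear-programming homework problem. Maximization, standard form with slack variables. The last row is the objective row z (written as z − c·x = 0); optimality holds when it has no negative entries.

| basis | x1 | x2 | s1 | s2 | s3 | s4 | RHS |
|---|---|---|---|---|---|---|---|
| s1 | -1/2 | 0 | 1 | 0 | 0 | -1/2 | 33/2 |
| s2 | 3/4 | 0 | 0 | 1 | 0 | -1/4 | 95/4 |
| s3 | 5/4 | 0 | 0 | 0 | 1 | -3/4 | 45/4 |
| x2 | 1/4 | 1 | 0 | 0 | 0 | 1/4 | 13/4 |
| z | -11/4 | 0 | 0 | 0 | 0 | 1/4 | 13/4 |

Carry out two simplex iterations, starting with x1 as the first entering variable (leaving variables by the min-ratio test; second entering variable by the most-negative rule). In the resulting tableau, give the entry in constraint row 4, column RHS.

5/2

Ratio test on column x1 — row 1: entry -1/2 ≤ 0; row 2: (95/4)/(3/4) = 95/3; row 3: (45/4)/(5/4) = 9; row 4: (13/4)/(1/4) = 13. Minimum is 9 at row 3 (s3 leaves); pivot element 5/4.
Divide row 3 by 5/4; eliminate column x1 from the other rows.
Second iteration: most negative z-row entry is -7/5 in column s4, so s4 enters.
Ratio test on column s4 — row 1: entry -4/5 ≤ 0; row 2: 17/(1/5) = 85; row 3: entry -3/5 ≤ 0; row 4: 1/(2/5) = 5/2. Minimum is 5/2 at row 4 (x2 leaves); pivot element 2/5.
Divide row 4 by 2/5; eliminate column s4 from the other rows.
After both pivots, the entry at constraint row 4, column RHS is 5/2.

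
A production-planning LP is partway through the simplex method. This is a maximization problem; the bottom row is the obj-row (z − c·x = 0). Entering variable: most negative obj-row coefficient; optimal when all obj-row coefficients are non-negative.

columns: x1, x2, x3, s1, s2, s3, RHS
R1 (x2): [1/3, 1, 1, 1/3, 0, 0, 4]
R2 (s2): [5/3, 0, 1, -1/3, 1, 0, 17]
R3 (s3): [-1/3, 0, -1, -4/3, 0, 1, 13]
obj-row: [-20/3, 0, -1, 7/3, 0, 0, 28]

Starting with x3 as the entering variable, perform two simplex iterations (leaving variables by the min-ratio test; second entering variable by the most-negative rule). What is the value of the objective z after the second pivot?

375/4

Ratio test on column x3 — row 1: 4/1 = 4; row 2: 17/1 = 17; row 3: entry -1 ≤ 0. Minimum is 4 at row 1 (x2 leaves); pivot element 1.
Pivot on row 1; the obj-row RHS becomes 28 − (-1)·4 = 32.
Next entering variable (most negative obj-row entry -19/3): x1.
Ratio test on column x1 — row 1: 4/(1/3) = 12; row 2: 13/(4/3) = 39/4; row 3: entry 0 ≤ 0. Minimum is 39/4 at row 2 (s2 leaves); pivot element 4/3.
After the second pivot the obj-row RHS is 32 − (-19/3)·(39/4) = 375/4.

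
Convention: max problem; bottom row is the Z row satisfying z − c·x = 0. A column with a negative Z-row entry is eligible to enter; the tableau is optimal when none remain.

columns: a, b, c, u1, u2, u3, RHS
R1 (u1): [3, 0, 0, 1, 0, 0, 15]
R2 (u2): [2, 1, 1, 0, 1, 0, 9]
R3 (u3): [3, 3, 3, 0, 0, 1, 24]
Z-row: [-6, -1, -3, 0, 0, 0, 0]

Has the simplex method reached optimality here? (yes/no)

The Z-row has a negative entry -6 in column a, so it is not optimal.

no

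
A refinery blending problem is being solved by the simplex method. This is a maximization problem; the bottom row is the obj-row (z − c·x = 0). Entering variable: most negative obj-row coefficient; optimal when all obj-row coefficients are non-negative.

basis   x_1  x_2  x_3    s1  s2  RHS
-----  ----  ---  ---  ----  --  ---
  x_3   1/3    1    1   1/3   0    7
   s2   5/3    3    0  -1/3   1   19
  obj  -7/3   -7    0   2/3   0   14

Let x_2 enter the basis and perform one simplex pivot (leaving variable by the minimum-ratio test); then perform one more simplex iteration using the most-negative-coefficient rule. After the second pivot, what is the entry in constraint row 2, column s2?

1/4

Ratio test on column x_2 — row 1: 7/1 = 7; row 2: 19/3 = 19/3. Minimum is 19/3 at row 2 (s2 leaves); pivot element 3.
Divide row 2 by 3; eliminate column x_2 from the other rows.
Second iteration: most negative obj-row entry is -1/9 in column s1, so s1 enters.
Ratio test on column s1 — row 1: (2/3)/(4/9) = 3/2; row 2: entry -1/9 ≤ 0. Minimum is 3/2 at row 1 (x_3 leaves); pivot element 4/9.
Divide row 1 by 4/9; eliminate column s1 from the other rows.
After both pivots, the entry at constraint row 2, column s2 is 1/4.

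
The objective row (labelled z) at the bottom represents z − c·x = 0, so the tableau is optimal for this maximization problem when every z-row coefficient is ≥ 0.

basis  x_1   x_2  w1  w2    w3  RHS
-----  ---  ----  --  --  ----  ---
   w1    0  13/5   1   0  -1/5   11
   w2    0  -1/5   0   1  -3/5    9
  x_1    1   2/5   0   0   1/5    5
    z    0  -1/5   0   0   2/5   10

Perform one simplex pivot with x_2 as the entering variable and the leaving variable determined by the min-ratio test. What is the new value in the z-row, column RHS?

141/13

Ratio test on column x_2 — row 1: 11/(13/5) = 55/13; row 2: entry -1/5 ≤ 0; row 3: 5/(2/5) = 25/2. Minimum is 55/13 at row 1 (w1 leaves); pivot element 13/5.
Divide row 1 by 13/5; eliminate column x_2 from the other rows.
z-row update in column RHS: 10 − (-1/5)·(55/13) = 141/13.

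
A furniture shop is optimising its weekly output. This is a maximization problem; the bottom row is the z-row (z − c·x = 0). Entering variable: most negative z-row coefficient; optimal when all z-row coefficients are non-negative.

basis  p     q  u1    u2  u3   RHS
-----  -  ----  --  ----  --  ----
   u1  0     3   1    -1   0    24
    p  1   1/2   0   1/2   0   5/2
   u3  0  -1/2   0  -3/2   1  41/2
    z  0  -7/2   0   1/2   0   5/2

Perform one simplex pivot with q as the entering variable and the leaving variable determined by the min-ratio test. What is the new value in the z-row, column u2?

4

Ratio test on column q — row 1: 24/3 = 8; row 2: (5/2)/(1/2) = 5; row 3: entry -1/2 ≤ 0. Minimum is 5 at row 2 (p leaves); pivot element 1/2.
Divide row 2 by 1/2; eliminate column q from the other rows.
z-row update in column u2: 1/2 − (-7/2)·1 = 4.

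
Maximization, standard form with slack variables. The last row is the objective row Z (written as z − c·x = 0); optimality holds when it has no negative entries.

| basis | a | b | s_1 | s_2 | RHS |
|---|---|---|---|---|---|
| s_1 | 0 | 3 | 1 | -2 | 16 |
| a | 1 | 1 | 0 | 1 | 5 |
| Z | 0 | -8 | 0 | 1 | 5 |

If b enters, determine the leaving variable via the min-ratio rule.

a

Column b entries and ratios — s_1: 16/3 = 16/3; a: 5/1 = 5.
Smallest ratio is 5 in the row of a, so a leaves.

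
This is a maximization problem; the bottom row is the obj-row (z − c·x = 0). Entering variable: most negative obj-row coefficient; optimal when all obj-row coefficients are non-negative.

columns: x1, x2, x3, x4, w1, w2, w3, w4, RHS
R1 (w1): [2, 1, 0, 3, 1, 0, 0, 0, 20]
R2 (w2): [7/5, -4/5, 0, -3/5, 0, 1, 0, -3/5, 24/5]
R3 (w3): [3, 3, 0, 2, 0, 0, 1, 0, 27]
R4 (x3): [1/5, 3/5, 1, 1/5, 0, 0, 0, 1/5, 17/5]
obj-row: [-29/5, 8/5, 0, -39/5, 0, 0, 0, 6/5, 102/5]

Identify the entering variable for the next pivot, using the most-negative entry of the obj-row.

x4

Negative obj-row entries: x1: -29/5, x4: -39/5.
The most negative is -39/5 in column x4, so x4 enters.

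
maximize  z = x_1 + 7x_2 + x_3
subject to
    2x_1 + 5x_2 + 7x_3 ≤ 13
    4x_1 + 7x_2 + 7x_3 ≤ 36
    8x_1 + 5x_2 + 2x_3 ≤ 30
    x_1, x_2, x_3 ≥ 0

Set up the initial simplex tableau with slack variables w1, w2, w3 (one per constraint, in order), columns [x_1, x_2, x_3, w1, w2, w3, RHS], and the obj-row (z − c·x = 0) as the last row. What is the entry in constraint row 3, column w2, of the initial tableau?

Slack w2 belongs to constraint 2; its column is the unit vector e_2, so the entry in row 3 is 0.

0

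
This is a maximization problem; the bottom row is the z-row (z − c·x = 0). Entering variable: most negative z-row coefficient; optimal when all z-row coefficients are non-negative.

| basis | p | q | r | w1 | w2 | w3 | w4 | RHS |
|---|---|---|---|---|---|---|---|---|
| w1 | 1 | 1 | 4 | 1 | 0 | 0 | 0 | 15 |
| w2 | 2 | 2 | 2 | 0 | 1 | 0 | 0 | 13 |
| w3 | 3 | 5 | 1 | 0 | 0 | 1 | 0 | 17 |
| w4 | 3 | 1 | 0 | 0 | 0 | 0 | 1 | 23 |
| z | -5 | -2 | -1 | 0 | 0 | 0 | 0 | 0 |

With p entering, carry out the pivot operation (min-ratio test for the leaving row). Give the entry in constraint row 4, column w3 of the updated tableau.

-1

Ratio test on column p — row 1: 15/1 = 15; row 2: 13/2 = 13/2; row 3: 17/3 = 17/3; row 4: 23/3 = 23/3. Minimum is 17/3 at row 3 (w3 leaves); pivot element 3.
Divide row 3 by 3; eliminate column p from the other rows.
Row 4 update in column w3: 0 − 3·(1/3) = -1.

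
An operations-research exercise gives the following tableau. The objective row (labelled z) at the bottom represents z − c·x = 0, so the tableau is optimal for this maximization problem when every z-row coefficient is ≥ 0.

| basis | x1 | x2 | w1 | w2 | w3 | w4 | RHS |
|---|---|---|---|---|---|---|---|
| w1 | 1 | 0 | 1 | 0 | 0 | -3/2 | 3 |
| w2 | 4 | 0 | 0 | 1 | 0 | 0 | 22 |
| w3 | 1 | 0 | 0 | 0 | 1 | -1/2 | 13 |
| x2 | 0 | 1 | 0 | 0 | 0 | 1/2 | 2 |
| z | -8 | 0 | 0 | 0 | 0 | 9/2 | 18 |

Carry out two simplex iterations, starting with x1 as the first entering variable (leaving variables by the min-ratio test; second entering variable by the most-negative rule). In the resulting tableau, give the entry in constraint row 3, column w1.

-1/3

Ratio test on column x1 — row 1: 3/1 = 3; row 2: 22/4 = 11/2; row 3: 13/1 = 13; row 4: entry 0 ≤ 0. Minimum is 3 at row 1 (w1 leaves); pivot element 1.
Divide row 1 by 1; eliminate column x1 from the other rows.
Second iteration: most negative z-row entry is -15/2 in column w4, so w4 enters.
Ratio test on column w4 — row 1: entry -3/2 ≤ 0; row 2: 10/6 = 5/3; row 3: 10/1 = 10; row 4: 2/(1/2) = 4. Minimum is 5/3 at row 2 (w2 leaves); pivot element 6.
Divide row 2 by 6; eliminate column w4 from the other rows.
After both pivots, the entry at constraint row 3, column w1 is -1/3.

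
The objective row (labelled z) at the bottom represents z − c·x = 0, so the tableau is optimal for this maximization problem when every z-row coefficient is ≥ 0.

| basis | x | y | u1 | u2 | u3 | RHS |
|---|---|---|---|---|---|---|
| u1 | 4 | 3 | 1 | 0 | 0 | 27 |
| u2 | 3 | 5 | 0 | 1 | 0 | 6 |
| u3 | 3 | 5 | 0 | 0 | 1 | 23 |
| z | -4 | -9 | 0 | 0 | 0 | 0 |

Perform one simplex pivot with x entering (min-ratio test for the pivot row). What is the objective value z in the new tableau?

Ratio test on column x — row 1: 27/4 = 27/4; row 2: 6/3 = 2; row 3: 23/3 = 23/3. Minimum is 2 at row 2 (u2 leaves); pivot element 3.
Pivot on row 2; the z-row RHS becomes 0 − (-4)·2 = 8.

8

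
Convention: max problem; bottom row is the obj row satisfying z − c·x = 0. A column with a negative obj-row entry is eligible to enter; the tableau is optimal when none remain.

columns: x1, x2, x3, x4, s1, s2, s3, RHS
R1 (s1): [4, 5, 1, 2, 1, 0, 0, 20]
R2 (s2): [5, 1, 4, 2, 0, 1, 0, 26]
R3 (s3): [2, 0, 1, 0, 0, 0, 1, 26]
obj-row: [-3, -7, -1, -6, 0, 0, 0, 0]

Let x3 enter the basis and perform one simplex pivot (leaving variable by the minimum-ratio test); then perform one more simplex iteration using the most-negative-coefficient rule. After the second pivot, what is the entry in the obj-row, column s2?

-2/19

Ratio test on column x3 — row 1: 20/1 = 20; row 2: 26/4 = 13/2; row 3: 26/1 = 26. Minimum is 13/2 at row 2 (s2 leaves); pivot element 4.
Divide row 2 by 4; eliminate column x3 from the other rows.
Second iteration: most negative obj-row entry is -27/4 in column x2, so x2 enters.
Ratio test on column x2 — row 1: (27/2)/(19/4) = 54/19; row 2: (13/2)/(1/4) = 26; row 3: entry -1/4 ≤ 0. Minimum is 54/19 at row 1 (s1 leaves); pivot element 19/4.
Divide row 1 by 19/4; eliminate column x2 from the other rows.
After both pivots, the entry at the obj-row, column s2 is -2/19.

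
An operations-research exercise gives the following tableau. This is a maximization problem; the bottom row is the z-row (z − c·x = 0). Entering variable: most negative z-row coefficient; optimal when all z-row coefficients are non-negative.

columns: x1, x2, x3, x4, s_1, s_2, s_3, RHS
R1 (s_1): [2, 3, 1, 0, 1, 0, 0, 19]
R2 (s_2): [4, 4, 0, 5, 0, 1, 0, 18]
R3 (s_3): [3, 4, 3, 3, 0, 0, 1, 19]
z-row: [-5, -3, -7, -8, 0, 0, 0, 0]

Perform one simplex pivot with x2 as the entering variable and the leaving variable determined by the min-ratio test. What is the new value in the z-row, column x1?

-2

Ratio test on column x2 — row 1: 19/3 = 19/3; row 2: 18/4 = 9/2; row 3: 19/4 = 19/4. Minimum is 9/2 at row 2 (s_2 leaves); pivot element 4.
Divide row 2 by 4; eliminate column x2 from the other rows.
z-row update in column x1: -5 − (-3)·1 = -2.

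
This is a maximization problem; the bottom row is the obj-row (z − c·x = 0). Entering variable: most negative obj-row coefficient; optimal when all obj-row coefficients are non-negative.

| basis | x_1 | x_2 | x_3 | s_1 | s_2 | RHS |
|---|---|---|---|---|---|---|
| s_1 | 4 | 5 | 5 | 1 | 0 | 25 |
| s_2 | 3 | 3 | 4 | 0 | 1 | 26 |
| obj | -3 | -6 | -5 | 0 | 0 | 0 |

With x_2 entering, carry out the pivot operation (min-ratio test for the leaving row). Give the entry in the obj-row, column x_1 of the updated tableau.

Ratio test on column x_2 — row 1: 25/5 = 5; row 2: 26/3 = 26/3. Minimum is 5 at row 1 (s_1 leaves); pivot element 5.
Divide row 1 by 5; eliminate column x_2 from the other rows.
obj-row update in column x_1: -3 − (-6)·(4/5) = 9/5.

9/5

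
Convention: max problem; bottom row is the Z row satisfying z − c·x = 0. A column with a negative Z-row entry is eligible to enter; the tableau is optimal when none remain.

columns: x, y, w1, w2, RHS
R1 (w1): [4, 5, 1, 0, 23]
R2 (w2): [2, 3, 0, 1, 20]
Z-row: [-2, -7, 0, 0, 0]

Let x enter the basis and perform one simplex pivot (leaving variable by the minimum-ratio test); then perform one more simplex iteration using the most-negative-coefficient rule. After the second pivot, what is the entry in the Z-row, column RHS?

Ratio test on column x — row 1: 23/4 = 23/4; row 2: 20/2 = 10. Minimum is 23/4 at row 1 (w1 leaves); pivot element 4.
Divide row 1 by 4; eliminate column x from the other rows.
Second iteration: most negative Z-row entry is -9/2 in column y, so y enters.
Ratio test on column y — row 1: (23/4)/(5/4) = 23/5; row 2: (17/2)/(1/2) = 17. Minimum is 23/5 at row 1 (x leaves); pivot element 5/4.
Divide row 1 by 5/4; eliminate column y from the other rows.
After both pivots, the entry at the Z-row, column RHS is 161/5.

161/5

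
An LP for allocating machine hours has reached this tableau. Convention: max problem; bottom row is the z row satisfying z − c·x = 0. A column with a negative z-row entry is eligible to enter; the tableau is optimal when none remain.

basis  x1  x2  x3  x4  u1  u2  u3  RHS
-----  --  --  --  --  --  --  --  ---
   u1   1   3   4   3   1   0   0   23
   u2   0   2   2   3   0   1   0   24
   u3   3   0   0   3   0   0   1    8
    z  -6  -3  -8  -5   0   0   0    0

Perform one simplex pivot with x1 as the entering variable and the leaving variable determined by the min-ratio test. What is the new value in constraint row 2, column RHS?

Ratio test on column x1 — row 1: 23/1 = 23; row 2: entry 0 ≤ 0; row 3: 8/3 = 8/3. Minimum is 8/3 at row 3 (u3 leaves); pivot element 3.
Divide row 3 by 3; eliminate column x1 from the other rows.
Row 2 update in column RHS: 24 − 0·(8/3) = 24.

24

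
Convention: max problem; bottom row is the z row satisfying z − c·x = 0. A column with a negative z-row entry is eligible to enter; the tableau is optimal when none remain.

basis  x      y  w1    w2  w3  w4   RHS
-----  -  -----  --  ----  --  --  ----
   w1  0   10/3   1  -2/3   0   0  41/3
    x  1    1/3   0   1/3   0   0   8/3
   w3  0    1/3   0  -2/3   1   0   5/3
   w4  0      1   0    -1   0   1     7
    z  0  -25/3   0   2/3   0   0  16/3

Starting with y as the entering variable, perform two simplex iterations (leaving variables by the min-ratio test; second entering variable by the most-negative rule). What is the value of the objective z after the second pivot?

171/4

Ratio test on column y — row 1: (41/3)/(10/3) = 41/10; row 2: (8/3)/(1/3) = 8; row 3: (5/3)/(1/3) = 5; row 4: 7/1 = 7. Minimum is 41/10 at row 1 (w1 leaves); pivot element 10/3.
Pivot on row 1; the z-row RHS becomes 16/3 − (-25/3)·(41/10) = 79/2.
Next entering variable (most negative z-row entry -1): w2.
Ratio test on column w2 — row 1: entry -1/5 ≤ 0; row 2: (13/10)/(2/5) = 13/4; row 3: entry -3/5 ≤ 0; row 4: entry -4/5 ≤ 0. Minimum is 13/4 at row 2 (x leaves); pivot element 2/5.
After the second pivot the z-row RHS is 79/2 − (-1)·(13/4) = 171/4.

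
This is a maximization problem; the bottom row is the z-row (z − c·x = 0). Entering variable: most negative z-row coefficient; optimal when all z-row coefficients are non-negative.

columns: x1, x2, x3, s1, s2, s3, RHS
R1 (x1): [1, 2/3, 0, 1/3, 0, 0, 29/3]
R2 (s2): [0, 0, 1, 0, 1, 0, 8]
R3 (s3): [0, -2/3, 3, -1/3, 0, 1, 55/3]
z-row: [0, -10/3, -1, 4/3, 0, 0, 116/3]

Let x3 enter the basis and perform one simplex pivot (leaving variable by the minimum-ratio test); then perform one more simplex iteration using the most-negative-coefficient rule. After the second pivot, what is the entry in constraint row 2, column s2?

9/2

Ratio test on column x3 — row 1: entry 0 ≤ 0; row 2: 8/1 = 8; row 3: (55/3)/3 = 55/9. Minimum is 55/9 at row 3 (s3 leaves); pivot element 3.
Divide row 3 by 3; eliminate column x3 from the other rows.
Second iteration: most negative z-row entry is -32/9 in column x2, so x2 enters.
Ratio test on column x2 — row 1: (29/3)/(2/3) = 29/2; row 2: (17/9)/(2/9) = 17/2; row 3: entry -2/9 ≤ 0. Minimum is 17/2 at row 2 (s2 leaves); pivot element 2/9.
Divide row 2 by 2/9; eliminate column x2 from the other rows.
After both pivots, the entry at constraint row 2, column s2 is 9/2.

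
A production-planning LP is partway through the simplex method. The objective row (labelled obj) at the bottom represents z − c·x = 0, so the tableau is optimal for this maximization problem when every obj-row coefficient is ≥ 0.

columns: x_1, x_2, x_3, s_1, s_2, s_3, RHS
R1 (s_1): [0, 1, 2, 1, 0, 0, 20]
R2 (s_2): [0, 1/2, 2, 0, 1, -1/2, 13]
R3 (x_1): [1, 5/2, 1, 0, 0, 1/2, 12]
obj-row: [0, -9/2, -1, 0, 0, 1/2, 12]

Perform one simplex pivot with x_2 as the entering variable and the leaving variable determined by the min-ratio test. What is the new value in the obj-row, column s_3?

7/5

Ratio test on column x_2 — row 1: 20/1 = 20; row 2: 13/(1/2) = 26; row 3: 12/(5/2) = 24/5. Minimum is 24/5 at row 3 (x_1 leaves); pivot element 5/2.
Divide row 3 by 5/2; eliminate column x_2 from the other rows.
obj-row update in column s_3: 1/2 − (-9/2)·(1/5) = 7/5.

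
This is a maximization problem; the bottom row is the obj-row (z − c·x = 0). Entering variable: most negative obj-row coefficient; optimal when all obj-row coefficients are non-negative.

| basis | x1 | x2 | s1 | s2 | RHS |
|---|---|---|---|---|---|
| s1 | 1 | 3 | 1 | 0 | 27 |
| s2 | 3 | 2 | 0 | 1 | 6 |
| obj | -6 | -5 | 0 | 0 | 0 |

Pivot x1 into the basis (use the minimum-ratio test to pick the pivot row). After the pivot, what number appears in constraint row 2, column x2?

Ratio test on column x1 — row 1: 27/1 = 27; row 2: 6/3 = 2. Minimum is 2 at row 2 (s2 leaves); pivot element 3.
Divide row 2 by 3; eliminate column x1 from the other rows.
In the new row 2, the x2 entry is the old entry divided by the pivot: 2/3 = 2/3.

2/3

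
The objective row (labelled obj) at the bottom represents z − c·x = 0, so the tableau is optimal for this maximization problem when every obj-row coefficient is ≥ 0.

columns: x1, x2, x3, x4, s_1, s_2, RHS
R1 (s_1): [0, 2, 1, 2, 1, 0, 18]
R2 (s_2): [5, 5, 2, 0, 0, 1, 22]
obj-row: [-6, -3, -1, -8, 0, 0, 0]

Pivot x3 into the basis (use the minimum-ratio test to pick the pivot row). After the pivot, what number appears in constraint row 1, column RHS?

Ratio test on column x3 — row 1: 18/1 = 18; row 2: 22/2 = 11. Minimum is 11 at row 2 (s_2 leaves); pivot element 2.
Divide row 2 by 2; eliminate column x3 from the other rows.
Row 1 update in column RHS: 18 − 1·11 = 7.

7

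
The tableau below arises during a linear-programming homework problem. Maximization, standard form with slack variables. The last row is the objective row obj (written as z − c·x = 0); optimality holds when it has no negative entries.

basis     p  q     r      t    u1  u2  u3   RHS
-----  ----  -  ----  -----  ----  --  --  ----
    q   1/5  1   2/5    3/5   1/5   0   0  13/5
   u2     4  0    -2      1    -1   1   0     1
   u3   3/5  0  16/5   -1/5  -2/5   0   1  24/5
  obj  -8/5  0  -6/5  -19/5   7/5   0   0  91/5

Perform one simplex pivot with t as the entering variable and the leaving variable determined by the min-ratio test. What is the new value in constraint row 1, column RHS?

Ratio test on column t — row 1: (13/5)/(3/5) = 13/3; row 2: 1/1 = 1; row 3: entry -1/5 ≤ 0. Minimum is 1 at row 2 (u2 leaves); pivot element 1.
Divide row 2 by 1; eliminate column t from the other rows.
Row 1 update in column RHS: 13/5 − (3/5)·1 = 2.

2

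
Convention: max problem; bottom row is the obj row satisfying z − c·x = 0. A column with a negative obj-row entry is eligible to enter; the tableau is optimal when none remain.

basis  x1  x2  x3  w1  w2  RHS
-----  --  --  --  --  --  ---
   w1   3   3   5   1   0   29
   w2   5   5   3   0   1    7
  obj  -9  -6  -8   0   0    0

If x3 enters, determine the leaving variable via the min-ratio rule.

Column x3 entries and ratios — w1: 29/5 = 29/5; w2: 7/3 = 7/3.
Smallest ratio is 7/3 in the row of w2, so w2 leaves.

w2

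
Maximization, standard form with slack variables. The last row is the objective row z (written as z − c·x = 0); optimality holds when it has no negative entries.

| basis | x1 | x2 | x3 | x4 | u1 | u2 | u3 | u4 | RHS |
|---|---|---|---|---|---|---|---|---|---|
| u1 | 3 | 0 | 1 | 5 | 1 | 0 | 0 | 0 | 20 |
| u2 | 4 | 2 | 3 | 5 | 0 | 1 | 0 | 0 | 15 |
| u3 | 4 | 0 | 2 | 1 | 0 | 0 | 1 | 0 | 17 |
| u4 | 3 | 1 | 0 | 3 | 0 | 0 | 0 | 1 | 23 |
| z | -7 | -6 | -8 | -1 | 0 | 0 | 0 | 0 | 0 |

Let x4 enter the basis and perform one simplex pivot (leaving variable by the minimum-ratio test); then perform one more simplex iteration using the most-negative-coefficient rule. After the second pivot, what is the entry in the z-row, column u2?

8/3

Ratio test on column x4 — row 1: 20/5 = 4; row 2: 15/5 = 3; row 3: 17/1 = 17; row 4: 23/3 = 23/3. Minimum is 3 at row 2 (u2 leaves); pivot element 5.
Divide row 2 by 5; eliminate column x4 from the other rows.
Second iteration: most negative z-row entry is -37/5 in column x3, so x3 enters.
Ratio test on column x3 — row 1: entry -2 ≤ 0; row 2: 3/(3/5) = 5; row 3: 14/(7/5) = 10; row 4: entry -9/5 ≤ 0. Minimum is 5 at row 2 (x4 leaves); pivot element 3/5.
Divide row 2 by 3/5; eliminate column x3 from the other rows.
After both pivots, the entry at the z-row, column u2 is 8/3.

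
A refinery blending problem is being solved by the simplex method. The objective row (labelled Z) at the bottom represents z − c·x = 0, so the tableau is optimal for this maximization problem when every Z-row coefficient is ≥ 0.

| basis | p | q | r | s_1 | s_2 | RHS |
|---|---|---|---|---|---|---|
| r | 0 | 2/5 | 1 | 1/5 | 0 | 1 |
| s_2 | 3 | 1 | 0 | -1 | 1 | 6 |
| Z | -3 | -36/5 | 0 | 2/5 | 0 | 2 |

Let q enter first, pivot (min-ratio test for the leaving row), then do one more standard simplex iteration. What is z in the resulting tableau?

Ratio test on column q — row 1: 1/(2/5) = 5/2; row 2: 6/1 = 6. Minimum is 5/2 at row 1 (r leaves); pivot element 2/5.
Pivot on row 1; the Z-row RHS becomes 2 − (-36/5)·(5/2) = 20.
Next entering variable (most negative Z-row entry -3): p.
Ratio test on column p — row 1: entry 0 ≤ 0; row 2: (7/2)/3 = 7/6. Minimum is 7/6 at row 2 (s_2 leaves); pivot element 3.
After the second pivot the Z-row RHS is 20 − (-3)·(7/6) = 47/2.

47/2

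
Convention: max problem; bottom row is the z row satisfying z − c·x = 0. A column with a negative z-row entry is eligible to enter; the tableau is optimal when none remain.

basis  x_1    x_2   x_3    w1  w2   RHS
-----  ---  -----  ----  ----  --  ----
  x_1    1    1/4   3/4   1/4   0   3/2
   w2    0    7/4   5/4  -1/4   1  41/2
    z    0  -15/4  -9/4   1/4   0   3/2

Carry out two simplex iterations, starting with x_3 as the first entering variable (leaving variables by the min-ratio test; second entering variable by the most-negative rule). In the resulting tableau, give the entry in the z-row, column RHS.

Ratio test on column x_3 — row 1: (3/2)/(3/4) = 2; row 2: (41/2)/(5/4) = 82/5. Minimum is 2 at row 1 (x_1 leaves); pivot element 3/4.
Divide row 1 by 3/4; eliminate column x_3 from the other rows.
Second iteration: most negative z-row entry is -3 in column x_2, so x_2 enters.
Ratio test on column x_2 — row 1: 2/(1/3) = 6; row 2: 18/(4/3) = 27/2. Minimum is 6 at row 1 (x_3 leaves); pivot element 1/3.
Divide row 1 by 1/3; eliminate column x_2 from the other rows.
After both pivots, the entry at the z-row, column RHS is 24.

24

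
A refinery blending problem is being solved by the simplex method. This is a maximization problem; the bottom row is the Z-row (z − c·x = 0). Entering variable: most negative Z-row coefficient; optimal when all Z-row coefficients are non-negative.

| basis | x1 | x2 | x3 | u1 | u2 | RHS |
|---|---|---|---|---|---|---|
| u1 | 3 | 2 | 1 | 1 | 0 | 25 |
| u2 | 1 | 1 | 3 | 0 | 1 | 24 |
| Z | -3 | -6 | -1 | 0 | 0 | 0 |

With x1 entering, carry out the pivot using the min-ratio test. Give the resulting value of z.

25

Ratio test on column x1 — row 1: 25/3 = 25/3; row 2: 24/1 = 24. Minimum is 25/3 at row 1 (u1 leaves); pivot element 3.
Pivot on row 1; the Z-row RHS becomes 0 − (-3)·(25/3) = 25.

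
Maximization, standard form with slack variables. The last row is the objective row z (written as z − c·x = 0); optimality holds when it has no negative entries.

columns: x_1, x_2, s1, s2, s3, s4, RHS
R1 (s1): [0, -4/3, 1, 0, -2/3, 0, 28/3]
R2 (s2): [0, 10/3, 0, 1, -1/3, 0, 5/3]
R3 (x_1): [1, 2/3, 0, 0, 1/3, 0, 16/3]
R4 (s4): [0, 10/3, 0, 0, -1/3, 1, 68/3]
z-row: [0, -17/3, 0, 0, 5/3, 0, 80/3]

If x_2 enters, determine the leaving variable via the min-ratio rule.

Column x_2 entries and ratios — s1: -4/3 ≤ 0, skip; s2: (5/3)/(10/3) = 1/2; x_1: (16/3)/(2/3) = 8; s4: (68/3)/(10/3) = 34/5.
Smallest ratio is 1/2 in the row of s2, so s2 leaves.

s2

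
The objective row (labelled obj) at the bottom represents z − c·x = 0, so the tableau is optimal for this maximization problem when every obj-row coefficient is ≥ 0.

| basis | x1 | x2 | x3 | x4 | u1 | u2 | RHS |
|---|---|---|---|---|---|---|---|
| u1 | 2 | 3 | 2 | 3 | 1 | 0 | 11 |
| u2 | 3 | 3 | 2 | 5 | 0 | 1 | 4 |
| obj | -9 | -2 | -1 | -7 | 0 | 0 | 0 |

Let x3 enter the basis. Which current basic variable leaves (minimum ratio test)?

Column x3 entries and ratios — u1: 11/2 = 11/2; u2: 4/2 = 2.
Smallest ratio is 2 in the row of u2, so u2 leaves.

u2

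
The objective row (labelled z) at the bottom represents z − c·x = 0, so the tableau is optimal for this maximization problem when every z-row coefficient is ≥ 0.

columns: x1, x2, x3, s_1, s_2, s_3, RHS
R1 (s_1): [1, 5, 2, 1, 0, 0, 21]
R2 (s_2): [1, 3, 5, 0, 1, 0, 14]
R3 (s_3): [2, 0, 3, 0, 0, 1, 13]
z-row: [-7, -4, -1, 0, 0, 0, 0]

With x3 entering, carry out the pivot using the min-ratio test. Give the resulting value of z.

Ratio test on column x3 — row 1: 21/2 = 21/2; row 2: 14/5 = 14/5; row 3: 13/3 = 13/3. Minimum is 14/5 at row 2 (s_2 leaves); pivot element 5.
Pivot on row 2; the z-row RHS becomes 0 − (-1)·(14/5) = 14/5.

14/5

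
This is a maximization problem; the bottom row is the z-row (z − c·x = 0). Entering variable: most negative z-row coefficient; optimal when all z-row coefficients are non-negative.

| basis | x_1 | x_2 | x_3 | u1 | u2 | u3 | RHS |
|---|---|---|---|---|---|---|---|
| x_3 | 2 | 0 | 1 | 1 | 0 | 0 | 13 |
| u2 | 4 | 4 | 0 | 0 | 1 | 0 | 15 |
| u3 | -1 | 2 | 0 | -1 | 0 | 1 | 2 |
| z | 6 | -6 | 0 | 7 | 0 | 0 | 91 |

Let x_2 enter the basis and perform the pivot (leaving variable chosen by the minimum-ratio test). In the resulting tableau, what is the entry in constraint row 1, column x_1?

Ratio test on column x_2 — row 1: entry 0 ≤ 0; row 2: 15/4 = 15/4; row 3: 2/2 = 1. Minimum is 1 at row 3 (u3 leaves); pivot element 2.
Divide row 3 by 2; eliminate column x_2 from the other rows.
Row 1 update in column x_1: 2 − 0·(-1/2) = 2.

2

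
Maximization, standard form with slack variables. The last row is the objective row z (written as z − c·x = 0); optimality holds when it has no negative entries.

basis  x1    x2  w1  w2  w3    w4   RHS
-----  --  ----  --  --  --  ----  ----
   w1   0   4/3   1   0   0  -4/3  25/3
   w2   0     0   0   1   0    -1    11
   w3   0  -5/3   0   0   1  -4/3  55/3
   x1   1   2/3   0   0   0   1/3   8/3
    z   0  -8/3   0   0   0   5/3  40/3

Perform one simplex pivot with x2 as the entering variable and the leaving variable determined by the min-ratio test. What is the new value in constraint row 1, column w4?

Ratio test on column x2 — row 1: (25/3)/(4/3) = 25/4; row 2: entry 0 ≤ 0; row 3: entry -5/3 ≤ 0; row 4: (8/3)/(2/3) = 4. Minimum is 4 at row 4 (x1 leaves); pivot element 2/3.
Divide row 4 by 2/3; eliminate column x2 from the other rows.
Row 1 update in column w4: -4/3 − (4/3)·(1/2) = -2.

-2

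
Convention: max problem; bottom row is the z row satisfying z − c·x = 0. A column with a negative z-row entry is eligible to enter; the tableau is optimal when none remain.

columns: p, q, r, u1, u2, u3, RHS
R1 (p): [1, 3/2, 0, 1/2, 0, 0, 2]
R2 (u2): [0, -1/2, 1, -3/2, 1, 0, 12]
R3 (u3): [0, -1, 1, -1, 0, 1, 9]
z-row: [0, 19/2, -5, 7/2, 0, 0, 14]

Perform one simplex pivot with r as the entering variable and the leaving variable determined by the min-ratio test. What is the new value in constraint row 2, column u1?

Ratio test on column r — row 1: entry 0 ≤ 0; row 2: 12/1 = 12; row 3: 9/1 = 9. Minimum is 9 at row 3 (u3 leaves); pivot element 1.
Divide row 3 by 1; eliminate column r from the other rows.
Row 2 update in column u1: -3/2 − 1·(-1) = -1/2.

-1/2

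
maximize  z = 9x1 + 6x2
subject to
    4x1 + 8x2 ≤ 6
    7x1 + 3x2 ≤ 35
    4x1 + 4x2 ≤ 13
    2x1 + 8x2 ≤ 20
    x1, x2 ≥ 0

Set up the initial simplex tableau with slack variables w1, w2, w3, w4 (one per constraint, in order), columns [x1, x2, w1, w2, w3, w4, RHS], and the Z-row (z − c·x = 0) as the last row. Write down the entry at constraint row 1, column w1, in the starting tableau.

Slack w1 belongs to constraint 1; its column is the unit vector e_1, so the entry in row 1 is 1.

1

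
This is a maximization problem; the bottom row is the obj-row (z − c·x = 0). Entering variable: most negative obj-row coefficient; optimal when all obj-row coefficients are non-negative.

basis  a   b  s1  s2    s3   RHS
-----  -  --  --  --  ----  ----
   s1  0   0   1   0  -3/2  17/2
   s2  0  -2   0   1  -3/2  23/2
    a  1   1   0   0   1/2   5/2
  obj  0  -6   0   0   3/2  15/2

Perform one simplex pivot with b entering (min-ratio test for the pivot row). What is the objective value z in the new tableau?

45/2

Ratio test on column b — row 1: entry 0 ≤ 0; row 2: entry -2 ≤ 0; row 3: (5/2)/1 = 5/2. Minimum is 5/2 at row 3 (a leaves); pivot element 1.
Pivot on row 3; the obj-row RHS becomes 15/2 − (-6)·(5/2) = 45/2.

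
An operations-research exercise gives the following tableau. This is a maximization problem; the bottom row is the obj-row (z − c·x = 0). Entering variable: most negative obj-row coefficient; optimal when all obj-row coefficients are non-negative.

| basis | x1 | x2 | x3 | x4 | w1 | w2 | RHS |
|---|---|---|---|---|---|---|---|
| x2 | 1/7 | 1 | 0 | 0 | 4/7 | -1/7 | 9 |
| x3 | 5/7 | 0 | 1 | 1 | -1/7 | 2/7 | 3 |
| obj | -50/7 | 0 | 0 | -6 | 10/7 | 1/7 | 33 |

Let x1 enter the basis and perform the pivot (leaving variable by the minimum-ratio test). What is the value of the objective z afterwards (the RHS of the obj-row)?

63

Ratio test on column x1 — row 1: 9/(1/7) = 63; row 2: 3/(5/7) = 21/5. Minimum is 21/5 at row 2 (x3 leaves); pivot element 5/7.
Pivot on row 2; the obj-row RHS becomes 33 − (-50/7)·(21/5) = 63.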